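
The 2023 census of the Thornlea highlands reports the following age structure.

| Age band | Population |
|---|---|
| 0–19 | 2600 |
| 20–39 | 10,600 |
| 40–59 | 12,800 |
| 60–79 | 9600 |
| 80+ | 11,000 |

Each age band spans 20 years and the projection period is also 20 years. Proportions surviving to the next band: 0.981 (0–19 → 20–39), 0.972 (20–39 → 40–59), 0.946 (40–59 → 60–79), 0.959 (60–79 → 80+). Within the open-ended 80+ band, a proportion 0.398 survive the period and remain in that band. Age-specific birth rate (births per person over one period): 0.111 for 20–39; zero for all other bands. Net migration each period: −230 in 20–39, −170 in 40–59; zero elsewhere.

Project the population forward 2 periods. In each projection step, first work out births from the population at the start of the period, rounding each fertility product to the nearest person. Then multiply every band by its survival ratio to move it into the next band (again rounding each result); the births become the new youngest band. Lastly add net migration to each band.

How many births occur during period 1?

Call the groups 1 to 5, youngest first.
Period 1.
Births: 10600 * 0.111 = 1177
Group 2: 2600 * 0.981 = 2551
Group 3: 10600 * 0.972 = 10303
Group 4: 12800 * 0.946 = 12109
Group 5: 9600 * 0.959 + 11000 * 0.398 = 9206 + 4378 = 13584
Net migration: Group 2 − 230 → 2321; Group 3 − 170 → 10133
→ [1177, 2321, 10133, 12109, 13584]

1177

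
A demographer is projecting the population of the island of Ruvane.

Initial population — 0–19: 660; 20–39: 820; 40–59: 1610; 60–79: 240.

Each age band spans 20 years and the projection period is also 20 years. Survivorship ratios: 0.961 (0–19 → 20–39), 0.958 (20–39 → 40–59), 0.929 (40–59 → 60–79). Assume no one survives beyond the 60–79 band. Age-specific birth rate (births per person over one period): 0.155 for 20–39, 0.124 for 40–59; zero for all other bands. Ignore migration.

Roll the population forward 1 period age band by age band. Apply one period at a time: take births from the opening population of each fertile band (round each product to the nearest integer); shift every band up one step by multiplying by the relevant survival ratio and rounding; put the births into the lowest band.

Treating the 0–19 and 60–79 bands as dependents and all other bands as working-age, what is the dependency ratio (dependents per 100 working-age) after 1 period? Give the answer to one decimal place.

128.4

Period 1.
Births: 820 × 0.155 = 127 ; 1610 × 0.124 = 200 → total 327
20–39: 660 × 0.961 = 634
40–59: 820 × 0.958 = 786
60–79: 1610 × 0.929 = 1496
End of period: [327, 634, 786, 1496]
Dependents (band 0–19 + band 60–79) = 327 + 1496 = 1823; working-age = 1420; ratio = 1823/1420 × 100 = 128.4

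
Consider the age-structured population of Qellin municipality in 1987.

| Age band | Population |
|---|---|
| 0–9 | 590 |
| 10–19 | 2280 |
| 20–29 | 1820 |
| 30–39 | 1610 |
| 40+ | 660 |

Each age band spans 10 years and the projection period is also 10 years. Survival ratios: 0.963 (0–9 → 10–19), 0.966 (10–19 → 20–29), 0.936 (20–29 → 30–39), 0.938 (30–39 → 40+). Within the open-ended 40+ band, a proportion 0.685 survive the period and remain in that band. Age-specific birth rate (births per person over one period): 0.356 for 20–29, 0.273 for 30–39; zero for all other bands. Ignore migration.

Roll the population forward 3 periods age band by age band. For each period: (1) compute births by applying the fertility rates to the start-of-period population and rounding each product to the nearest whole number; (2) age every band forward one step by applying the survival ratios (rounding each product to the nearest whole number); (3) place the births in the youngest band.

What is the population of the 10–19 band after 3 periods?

1203

Call the groups 1 to 5, youngest first.
[period 1]
Births: 1820 * 0.356 = 648, 1610 * 0.273 = 440 → total 1088
Group 2: 590 * 0.963 = 568
Group 3: 2280 * 0.966 = 2202
Group 4: 1820 * 0.936 = 1704
Group 5: 1610 * 0.938 + 660 * 0.685 = 1510 + 452 = 1962
Population now: 0–9=1088, 10–19=568, 20–29=2202, 30–39=1704, 40+=1962
[period 2]
Births: 2202 * 0.356 = 784, 1704 * 0.273 = 465 → total 1249
Group 2: 1088 * 0.963 = 1048
Group 3: 568 * 0.966 = 549
Group 4: 2202 * 0.936 = 2061
Group 5: 1704 * 0.938 + 1962 * 0.685 = 1598 + 1344 = 2942
Population now: 0–9=1249, 10–19=1048, 20–29=549, 30–39=2061, 40+=2942
[period 3]
Births: 549 * 0.356 = 195, 2061 * 0.273 = 563 → total 758
Group 2: 1249 * 0.963 = 1203
Group 3: 1048 * 0.966 = 1012
Group 4: 549 * 0.936 = 514
Group 5: 2061 * 0.938 + 2942 * 0.685 = 1933 + 2015 = 3948
Population now: 0–9=758, 10–19=1203, 20–29=1012, 30–39=514, 40+=3948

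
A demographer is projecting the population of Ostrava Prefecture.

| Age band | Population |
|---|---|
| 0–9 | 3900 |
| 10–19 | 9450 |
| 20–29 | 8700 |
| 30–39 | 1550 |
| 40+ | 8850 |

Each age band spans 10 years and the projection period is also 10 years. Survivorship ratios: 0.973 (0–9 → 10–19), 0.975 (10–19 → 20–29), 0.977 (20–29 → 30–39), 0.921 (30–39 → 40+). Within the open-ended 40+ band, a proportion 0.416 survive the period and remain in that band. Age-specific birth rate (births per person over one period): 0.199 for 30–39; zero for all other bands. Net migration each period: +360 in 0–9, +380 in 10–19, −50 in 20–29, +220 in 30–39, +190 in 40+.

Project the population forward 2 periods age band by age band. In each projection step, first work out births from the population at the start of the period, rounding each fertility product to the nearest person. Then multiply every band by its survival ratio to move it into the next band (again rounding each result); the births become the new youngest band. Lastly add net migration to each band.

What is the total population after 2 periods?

Let group 1 be 0–9 through group 5 = 40+.
[period 1]
Births: 1550 × 0.199 = 308
Group 2: 3900 × 0.973 = 3795
Group 3: 9450 × 0.975 = 9214
Group 4: 8700 × 0.977 = 8500
Group 5: 1550 × 0.921 + 8850 × 0.416 = 1428 + 3682 = 5110
Net migration: Group 1 + 360 → 668; Group 2 + 380 → 4175; Group 3 − 50 → 9164; Group 4 + 220 → 8720; Group 5 + 190 → 5300
Giving 668 / 4175 / 9164 / 8720 / 5300.
[period 2]
Births: 8720 × 0.199 = 1735
Group 2: 668 × 0.973 = 650
Group 3: 4175 × 0.975 = 4071
Group 4: 9164 × 0.977 = 8953
Group 5: 8720 × 0.921 + 5300 × 0.416 = 8031 + 2205 = 10236
Net migration: Group 1 + 360 → 2095; Group 2 + 380 → 1030; Group 3 − 50 → 4021; Group 4 + 220 → 9173; Group 5 + 190 → 10426
Giving 2095 / 1030 / 4021 / 9173 / 10426.
Total after period 2: 2095 + 1030 + 4021 + 9173 + 10426 = 26745

26745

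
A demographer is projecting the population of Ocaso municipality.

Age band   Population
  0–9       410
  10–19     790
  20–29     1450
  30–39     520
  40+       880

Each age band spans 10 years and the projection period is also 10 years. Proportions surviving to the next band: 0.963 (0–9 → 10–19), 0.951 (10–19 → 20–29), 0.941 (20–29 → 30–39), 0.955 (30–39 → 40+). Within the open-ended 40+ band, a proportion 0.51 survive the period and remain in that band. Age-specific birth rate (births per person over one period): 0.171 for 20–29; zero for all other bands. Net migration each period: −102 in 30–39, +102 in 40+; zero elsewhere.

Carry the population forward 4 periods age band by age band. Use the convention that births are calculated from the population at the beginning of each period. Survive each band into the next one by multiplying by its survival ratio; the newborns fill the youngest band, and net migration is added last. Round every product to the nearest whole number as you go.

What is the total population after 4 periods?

Period 1.
Births: 1450 × 0.171 = 248
10–19: 410 × 0.963 = 395
20–29: 790 × 0.951 = 751
30–39: 1450 × 0.941 = 1364
40+: 520 × 0.955 + 880 × 0.51 = 497 + 449 = 946
Net migration: 30–39 − 102 → 1262; 40+ + 102 → 1048
Giving 248 / 395 / 751 / 1262 / 1048.
Period 2.
Births: 751 × 0.171 = 128
10–19: 248 × 0.963 = 239
20–29: 395 × 0.951 = 376
30–39: 751 × 0.941 = 707
40+: 1262 × 0.955 + 1048 × 0.51 = 1205 + 534 = 1739
Net migration: 30–39 − 102 → 605; 40+ + 102 → 1841
Giving 128 / 239 / 376 / 605 / 1841.
Period 3.
Births: 376 × 0.171 = 64
10–19: 128 × 0.963 = 123
20–29: 239 × 0.951 = 227
30–39: 376 × 0.941 = 354
40+: 605 × 0.955 + 1841 × 0.51 = 578 + 939 = 1517
Net migration: 30–39 − 102 → 252; 40+ + 102 → 1619
Giving 64 / 123 / 227 / 252 / 1619.
Period 4.
Births: 227 × 0.171 = 39
10–19: 64 × 0.963 = 62
20–29: 123 × 0.951 = 117
30–39: 227 × 0.941 = 214
40+: 252 × 0.955 + 1619 × 0.51 = 241 + 826 = 1067
Net migration: 30–39 − 102 → 112; 40+ + 102 → 1169
Giving 39 / 62 / 117 / 112 / 1169.
Total after period 4: 39 + 62 + 117 + 112 + 1169 = 1499

1499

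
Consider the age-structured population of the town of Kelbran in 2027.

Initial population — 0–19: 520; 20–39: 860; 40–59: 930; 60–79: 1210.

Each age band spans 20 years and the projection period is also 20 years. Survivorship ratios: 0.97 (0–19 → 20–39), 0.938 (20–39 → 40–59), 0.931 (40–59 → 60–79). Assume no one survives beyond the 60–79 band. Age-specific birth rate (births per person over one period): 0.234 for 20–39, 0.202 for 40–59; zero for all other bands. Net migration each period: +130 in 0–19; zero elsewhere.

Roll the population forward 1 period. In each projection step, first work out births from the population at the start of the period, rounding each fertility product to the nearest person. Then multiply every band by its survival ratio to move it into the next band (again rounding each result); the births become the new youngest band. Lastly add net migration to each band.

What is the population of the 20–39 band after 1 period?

Numbering the bands 1..4 from youngest to oldest:
— Period 1 —
Births: 860 × 0.234 = 201, 930 × 0.202 = 188 → 389
Band 2: 520 × 0.97 = 504
Band 3: 860 × 0.938 = 807
Band 4: 930 × 0.931 = 866
Net migration: Band 1 + 130 → 519
Population now: 0–19=519, 20–39=504, 40–59=807, 60–79=866

504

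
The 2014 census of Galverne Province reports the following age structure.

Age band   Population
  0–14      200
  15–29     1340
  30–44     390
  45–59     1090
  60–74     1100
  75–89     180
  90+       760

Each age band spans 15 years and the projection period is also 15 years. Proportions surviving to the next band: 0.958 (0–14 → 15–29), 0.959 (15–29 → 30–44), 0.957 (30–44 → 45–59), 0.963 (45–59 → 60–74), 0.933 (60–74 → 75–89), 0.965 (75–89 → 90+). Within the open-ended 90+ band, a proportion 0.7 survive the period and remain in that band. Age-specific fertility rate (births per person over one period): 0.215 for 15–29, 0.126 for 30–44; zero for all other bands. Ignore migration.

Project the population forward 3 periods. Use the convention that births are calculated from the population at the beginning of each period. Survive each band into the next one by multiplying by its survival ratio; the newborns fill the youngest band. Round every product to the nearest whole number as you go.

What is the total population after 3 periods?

Period 1.
Births: 1340 × 0.215 = 288 ; 390 × 0.126 = 49 → 337
15–29: 200 × 0.958 = 192
30–44: 1340 × 0.959 = 1285
45–59: 390 × 0.957 = 373
60–74: 1090 × 0.963 = 1050
75–89: 1100 × 0.933 = 1026
90+: 180 × 0.965 + 760 × 0.7 = 174 + 532 = 706
Giving 337 / 192 / 1285 / 373 / 1050 / 1026 / 706.
Period 2.
Births: 192 × 0.215 = 41 ; 1285 × 0.126 = 162 → 203
15–29: 337 × 0.958 = 323
30–44: 192 × 0.959 = 184
45–59: 1285 × 0.957 = 1230
60–74: 373 × 0.963 = 359
75–89: 1050 × 0.933 = 980
90+: 1026 × 0.965 + 706 × 0.7 = 990 + 494 = 1484
Giving 203 / 323 / 184 / 1230 / 359 / 980 / 1484.
Period 3.
Births: 323 × 0.215 = 69 ; 184 × 0.126 = 23 → 92
15–29: 203 × 0.958 = 194
30–44: 323 × 0.959 = 310
45–59: 184 × 0.957 = 176
60–74: 1230 × 0.963 = 1184
75–89: 359 × 0.933 = 335
90+: 980 × 0.965 + 1484 × 0.7 = 946 + 1039 = 1985
Giving 92 / 194 / 310 / 176 / 1184 / 335 / 1985.
Total after period 3: 92 + 194 + 310 + 176 + 1184 + 335 + 1985 = 4276

4276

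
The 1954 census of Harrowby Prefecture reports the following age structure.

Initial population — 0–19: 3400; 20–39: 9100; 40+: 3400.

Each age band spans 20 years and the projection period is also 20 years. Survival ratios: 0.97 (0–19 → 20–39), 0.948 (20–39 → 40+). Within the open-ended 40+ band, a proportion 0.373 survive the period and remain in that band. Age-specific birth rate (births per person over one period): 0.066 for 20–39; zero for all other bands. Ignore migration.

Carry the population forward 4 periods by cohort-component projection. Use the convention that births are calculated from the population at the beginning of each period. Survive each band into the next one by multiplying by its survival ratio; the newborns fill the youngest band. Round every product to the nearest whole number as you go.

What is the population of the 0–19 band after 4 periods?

Period 1:
Births: 9100 × 0.066 = 601
20–39: 3400 × 0.97 = 3298
40+: 9100 × 0.948 + 3400 × 0.373 = 8627 + 1268 = 9895
Population now: 0–19=601, 20–39=3298, 40+=9895
Period 2:
Births: 3298 × 0.066 = 218
20–39: 601 × 0.97 = 583
40+: 3298 × 0.948 + 9895 × 0.373 = 3127 + 3691 = 6818
Population now: 0–19=218, 20–39=583, 40+=6818
Period 3:
Births: 583 × 0.066 = 38
20–39: 218 × 0.97 = 211
40+: 583 × 0.948 + 6818 × 0.373 = 553 + 2543 = 3096
Population now: 0–19=38, 20–39=211, 40+=3096
Period 4:
Births: 211 × 0.066 = 14
20–39: 38 × 0.97 = 37
40+: 211 × 0.948 + 3096 × 0.373 = 200 + 1155 = 1355
Population now: 0–19=14, 20–39=37, 40+=1355

14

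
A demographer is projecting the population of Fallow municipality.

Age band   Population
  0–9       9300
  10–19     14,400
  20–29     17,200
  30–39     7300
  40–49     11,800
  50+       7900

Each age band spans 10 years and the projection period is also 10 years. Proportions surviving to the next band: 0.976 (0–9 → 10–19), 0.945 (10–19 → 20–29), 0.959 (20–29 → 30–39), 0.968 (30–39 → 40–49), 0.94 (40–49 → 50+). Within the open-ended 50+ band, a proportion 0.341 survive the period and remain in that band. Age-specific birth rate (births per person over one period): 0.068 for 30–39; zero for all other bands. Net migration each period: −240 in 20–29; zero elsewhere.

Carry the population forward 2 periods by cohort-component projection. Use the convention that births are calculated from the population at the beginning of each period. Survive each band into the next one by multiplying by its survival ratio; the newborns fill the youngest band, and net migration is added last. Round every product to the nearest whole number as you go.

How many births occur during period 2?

After projecting period 1:
Births: 7300 * 0.068 = 496
10–19: 9300 * 0.976 = 9077
20–29: 14400 * 0.945 = 13608
30–39: 17200 * 0.959 = 16495
40–49: 7300 * 0.968 = 7066
50+: 11800 * 0.94 + 7900 * 0.341 = 11092 + 2694 = 13786
Net migration: 20–29 − 240 → 13368
End of period: [496, 9077, 13368, 16495, 7066, 13786]
After projecting period 2:
Births: 16495 * 0.068 = 1122
10–19: 496 * 0.976 = 484
20–29: 9077 * 0.945 = 8578
30–39: 13368 * 0.959 = 12820
40–49: 16495 * 0.968 = 15967
50+: 7066 * 0.94 + 13786 * 0.341 = 6642 + 4701 = 11343
Net migration: 20–29 − 240 → 8338
End of period: [1122, 484, 8338, 12820, 15967, 11343]

1122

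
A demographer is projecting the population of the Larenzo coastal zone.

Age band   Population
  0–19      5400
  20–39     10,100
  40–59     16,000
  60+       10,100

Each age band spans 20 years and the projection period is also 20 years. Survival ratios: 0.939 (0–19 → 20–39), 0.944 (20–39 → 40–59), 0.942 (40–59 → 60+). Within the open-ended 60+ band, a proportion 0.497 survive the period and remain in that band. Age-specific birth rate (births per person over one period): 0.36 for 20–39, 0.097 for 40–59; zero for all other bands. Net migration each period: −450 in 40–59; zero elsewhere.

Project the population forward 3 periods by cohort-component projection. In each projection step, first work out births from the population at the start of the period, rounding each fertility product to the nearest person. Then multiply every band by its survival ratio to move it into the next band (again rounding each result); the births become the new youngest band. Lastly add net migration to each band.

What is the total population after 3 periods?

Call the groups 1 to 4, youngest first.
[period 1]
Births: 10100 × 0.36 = 3636  |  16000 × 0.097 = 1552 — total 5188
Group 2: 5400 × 0.939 = 5071
Group 3: 10100 × 0.944 = 9534
Group 4: 16000 × 0.942 + 10100 × 0.497 = 15072 + 5020 = 20092
Net migration: Group 3 − 450 → 9084
Giving 5188 / 5071 / 9084 / 20092.
[period 2]
Births: 5071 × 0.36 = 1826  |  9084 × 0.097 = 881 — total 2707
Group 2: 5188 × 0.939 = 4872
Group 3: 5071 × 0.944 = 4787
Group 4: 9084 × 0.942 + 20092 × 0.497 = 8557 + 9986 = 18543
Net migration: Group 3 − 450 → 4337
Giving 2707 / 4872 / 4337 / 18543.
[period 3]
Births: 4872 × 0.36 = 1754  |  4337 × 0.097 = 421 — total 2175
Group 2: 2707 × 0.939 = 2542
Group 3: 4872 × 0.944 = 4599
Group 4: 4337 × 0.942 + 18543 × 0.497 = 4085 + 9216 = 13301
Net migration: Group 3 − 450 → 4149
Giving 2175 / 2542 / 4149 / 13301.
Total after period 3: 2175 + 2542 + 4149 + 13301 = 22167

22167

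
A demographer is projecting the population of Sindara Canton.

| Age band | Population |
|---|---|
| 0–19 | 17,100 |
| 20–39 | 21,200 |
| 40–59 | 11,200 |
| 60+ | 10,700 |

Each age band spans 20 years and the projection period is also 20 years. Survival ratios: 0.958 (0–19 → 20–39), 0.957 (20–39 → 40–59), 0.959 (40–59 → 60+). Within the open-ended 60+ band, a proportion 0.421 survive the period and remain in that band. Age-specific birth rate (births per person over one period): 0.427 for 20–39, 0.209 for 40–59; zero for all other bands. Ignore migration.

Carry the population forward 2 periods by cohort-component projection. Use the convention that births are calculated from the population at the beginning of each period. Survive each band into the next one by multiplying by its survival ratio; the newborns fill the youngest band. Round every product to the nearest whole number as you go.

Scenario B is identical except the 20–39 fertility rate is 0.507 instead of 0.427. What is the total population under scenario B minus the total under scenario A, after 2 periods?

Let band 1 be 0–19 through band 4 = 60+.
Period 1.
Births: 21200 * 0.427 = 9052  |  11200 * 0.209 = 2341 ⇒ total 11393
Band 2: 17100 * 0.958 = 16382
Band 3: 21200 * 0.957 = 20288
Band 4: 11200 * 0.959 + 10700 * 0.421 = 10741 + 4505 = 15246
Giving 11393 / 16382 / 20288 / 15246.
Period 2.
Births: 16382 * 0.427 = 6995  |  20288 * 0.209 = 4240 ⇒ total 11235
Band 2: 11393 * 0.958 = 10914
Band 3: 16382 * 0.957 = 15678
Band 4: 20288 * 0.959 + 15246 * 0.421 = 19456 + 6419 = 25875
Giving 11235 / 10914 / 15678 / 25875.
Scenario A total after 2 periods: 63702
Scenario B projection —
Period 1.
Births: 21200 * 0.507 = 10748  |  11200 * 0.209 = 2341 ⇒ total 13089
Band 2: 17100 * 0.958 = 16382
Band 3: 21200 * 0.957 = 20288
Band 4: 11200 * 0.959 + 10700 * 0.421 = 10741 + 4505 = 15246
Giving 13089 / 16382 / 20288 / 15246.
Period 2.
Births: 16382 * 0.507 = 8306  |  20288 * 0.209 = 4240 ⇒ total 12546
Band 2: 13089 * 0.958 = 12539
Band 3: 16382 * 0.957 = 15678
Band 4: 20288 * 0.959 + 15246 * 0.421 = 19456 + 6419 = 25875
Giving 12546 / 12539 / 15678 / 25875.
Scenario B total after 2 periods: 66638
Difference B − A = 66638 − 63702 = 2936

2936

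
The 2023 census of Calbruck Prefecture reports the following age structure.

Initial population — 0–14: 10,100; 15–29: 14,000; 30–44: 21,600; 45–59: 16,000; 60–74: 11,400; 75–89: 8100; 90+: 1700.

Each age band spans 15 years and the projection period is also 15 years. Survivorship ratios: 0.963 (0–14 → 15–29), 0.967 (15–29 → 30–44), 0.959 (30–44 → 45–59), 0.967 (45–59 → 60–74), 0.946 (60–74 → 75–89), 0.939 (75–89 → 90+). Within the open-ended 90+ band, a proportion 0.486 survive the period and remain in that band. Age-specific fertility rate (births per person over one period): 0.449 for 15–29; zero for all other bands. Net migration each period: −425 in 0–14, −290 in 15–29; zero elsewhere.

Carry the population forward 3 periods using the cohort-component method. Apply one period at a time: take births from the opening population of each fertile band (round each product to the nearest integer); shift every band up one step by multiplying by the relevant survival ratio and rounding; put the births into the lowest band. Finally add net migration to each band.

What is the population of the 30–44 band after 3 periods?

5177

Call the bands 1 to 7, youngest first.
Period 1.
Births: 14000 * 0.449 = 6286
Band 2: 10100 * 0.963 = 9726
Band 3: 14000 * 0.967 = 13538
Band 4: 21600 * 0.959 = 20714
Band 5: 16000 * 0.967 = 15472
Band 6: 11400 * 0.946 = 10784
Band 7: 8100 * 0.939 + 1700 * 0.486 = 7606 + 826 = 8432
Net migration: Band 1 − 425 → 5861; Band 2 − 290 → 9436
Giving 5861 / 9436 / 13538 / 20714 / 15472 / 10784 / 8432.
Period 2.
Births: 9436 * 0.449 = 4237
Band 2: 5861 * 0.963 = 5644
Band 3: 9436 * 0.967 = 9125
Band 4: 13538 * 0.959 = 12983
Band 5: 20714 * 0.967 = 20030
Band 6: 15472 * 0.946 = 14637
Band 7: 10784 * 0.939 + 8432 * 0.486 = 10126 + 4098 = 14224
Net migration: Band 1 − 425 → 3812; Band 2 − 290 → 5354
Giving 3812 / 5354 / 9125 / 12983 / 20030 / 14637 / 14224.
Period 3.
Births: 5354 * 0.449 = 2404
Band 2: 3812 * 0.963 = 3671
Band 3: 5354 * 0.967 = 5177
Band 4: 9125 * 0.959 = 8751
Band 5: 12983 * 0.967 = 12555
Band 6: 20030 * 0.946 = 18948
Band 7: 14637 * 0.939 + 14224 * 0.486 = 13744 + 6913 = 20657
Net migration: Band 1 − 425 → 1979; Band 2 − 290 → 3381
Giving 1979 / 3381 / 5177 / 8751 / 12555 / 18948 / 20657.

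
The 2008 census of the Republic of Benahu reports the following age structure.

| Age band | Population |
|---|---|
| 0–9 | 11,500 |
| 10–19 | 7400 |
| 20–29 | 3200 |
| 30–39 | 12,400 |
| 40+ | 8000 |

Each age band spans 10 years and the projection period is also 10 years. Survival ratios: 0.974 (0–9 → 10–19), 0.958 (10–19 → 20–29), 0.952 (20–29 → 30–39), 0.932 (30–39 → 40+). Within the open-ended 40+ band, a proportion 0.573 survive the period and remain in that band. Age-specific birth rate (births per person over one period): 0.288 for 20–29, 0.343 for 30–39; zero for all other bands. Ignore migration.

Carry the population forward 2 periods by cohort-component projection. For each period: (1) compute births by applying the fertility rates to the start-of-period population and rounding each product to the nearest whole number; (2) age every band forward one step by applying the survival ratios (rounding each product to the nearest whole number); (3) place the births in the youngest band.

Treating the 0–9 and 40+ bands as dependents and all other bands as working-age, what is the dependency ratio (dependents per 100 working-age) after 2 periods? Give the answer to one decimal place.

— Period 1 —
Births: 3200 × 0.288 = 922, 12400 × 0.343 = 4253 → total 5175
10–19: 11500 × 0.974 = 11201
20–29: 7400 × 0.958 = 7089
30–39: 3200 × 0.952 = 3046
40+: 12400 × 0.932 + 8000 × 0.573 = 11557 + 4584 = 16141
→ [5175, 11201, 7089, 3046, 16141]
— Period 2 —
Births: 7089 × 0.288 = 2042, 3046 × 0.343 = 1045 → total 3087
10–19: 5175 × 0.974 = 5040
20–29: 11201 × 0.958 = 10731
30–39: 7089 × 0.952 = 6749
40+: 3046 × 0.932 + 16141 × 0.573 = 2839 + 9249 = 12088
→ [3087, 5040, 10731, 6749, 12088]
Dependents (band 0–9 + band 40+) = 3087 + 12088 = 15175; working-age = 22520; ratio = 15175/22520 × 100 = 67.4

67.4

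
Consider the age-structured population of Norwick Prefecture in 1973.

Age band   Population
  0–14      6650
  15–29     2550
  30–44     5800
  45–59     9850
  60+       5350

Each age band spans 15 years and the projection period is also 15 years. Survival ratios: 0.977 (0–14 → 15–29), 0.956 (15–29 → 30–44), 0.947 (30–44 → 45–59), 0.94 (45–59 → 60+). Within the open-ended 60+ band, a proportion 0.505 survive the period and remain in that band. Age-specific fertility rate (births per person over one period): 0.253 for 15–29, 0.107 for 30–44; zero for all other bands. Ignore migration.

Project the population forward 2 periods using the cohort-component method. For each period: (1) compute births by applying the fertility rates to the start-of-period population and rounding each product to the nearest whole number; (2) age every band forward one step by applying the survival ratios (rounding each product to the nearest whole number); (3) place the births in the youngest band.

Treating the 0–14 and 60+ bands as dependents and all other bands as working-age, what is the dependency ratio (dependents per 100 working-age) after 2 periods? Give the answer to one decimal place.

134.3

— Period 1 —
Births: 2550 × 0.253 = 645, 5800 × 0.107 = 621 → total 1266
15–29: 6650 × 0.977 = 6497
30–44: 2550 × 0.956 = 2438
45–59: 5800 × 0.947 = 5493
60+: 9850 × 0.94 + 5350 × 0.505 = 9259 + 2702 = 11961
Giving 1266 / 6497 / 2438 / 5493 / 11961.
— Period 2 —
Births: 6497 × 0.253 = 1644, 2438 × 0.107 = 261 → total 1905
15–29: 1266 × 0.977 = 1237
30–44: 6497 × 0.956 = 6211
45–59: 2438 × 0.947 = 2309
60+: 5493 × 0.94 + 11961 × 0.505 = 5163 + 6040 = 11203
Giving 1905 / 1237 / 6211 / 2309 / 11203.
Dependents (band 0–14 + band 60+) = 1905 + 11203 = 13108; working-age = 9757; ratio = 13108/9757 × 100 = 134.3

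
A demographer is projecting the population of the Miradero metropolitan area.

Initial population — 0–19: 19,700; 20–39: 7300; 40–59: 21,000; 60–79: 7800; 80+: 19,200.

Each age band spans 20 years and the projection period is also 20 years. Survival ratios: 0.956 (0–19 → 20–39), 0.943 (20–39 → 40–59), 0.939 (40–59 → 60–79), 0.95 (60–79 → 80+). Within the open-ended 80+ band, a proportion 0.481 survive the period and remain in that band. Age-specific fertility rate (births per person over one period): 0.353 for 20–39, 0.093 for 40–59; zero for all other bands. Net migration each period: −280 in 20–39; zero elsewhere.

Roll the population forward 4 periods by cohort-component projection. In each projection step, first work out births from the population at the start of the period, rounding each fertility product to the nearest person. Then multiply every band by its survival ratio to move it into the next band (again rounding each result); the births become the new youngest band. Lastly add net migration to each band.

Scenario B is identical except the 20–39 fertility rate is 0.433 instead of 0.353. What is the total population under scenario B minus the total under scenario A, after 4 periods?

3564

After projecting period 1:
Births: 7300 * 0.353 = 2577, 21000 * 0.093 = 1953 → total 4530
20–39: 19700 * 0.956 = 18833
40–59: 7300 * 0.943 = 6884
60–79: 21000 * 0.939 = 19719
80+: 7800 * 0.95 + 19200 * 0.481 = 7410 + 9235 = 16645
Net migration: 20–39 − 280 → 18553
End of period: [4530, 18553, 6884, 19719, 16645]
After projecting period 2:
Births: 18553 * 0.353 = 6549, 6884 * 0.093 = 640 → total 7189
20–39: 4530 * 0.956 = 4331
40–59: 18553 * 0.943 = 17495
60–79: 6884 * 0.939 = 6464
80+: 19719 * 0.95 + 16645 * 0.481 = 18733 + 8006 = 26739
Net migration: 20–39 − 280 → 4051
End of period: [7189, 4051, 17495, 6464, 26739]
After projecting period 3:
Births: 4051 * 0.353 = 1430, 17495 * 0.093 = 1627 → total 3057
20–39: 7189 * 0.956 = 6873
40–59: 4051 * 0.943 = 3820
60–79: 17495 * 0.939 = 16428
80+: 6464 * 0.95 + 26739 * 0.481 = 6141 + 12861 = 19002
Net migration: 20–39 − 280 → 6593
End of period: [3057, 6593, 3820, 16428, 19002]
After projecting period 4:
Births: 6593 * 0.353 = 2327, 3820 * 0.093 = 355 → total 2682
20–39: 3057 * 0.956 = 2922
40–59: 6593 * 0.943 = 6217
60–79: 3820 * 0.939 = 3587
80+: 16428 * 0.95 + 19002 * 0.481 = 15607 + 9140 = 24747
Net migration: 20–39 − 280 → 2642
End of period: [2682, 2642, 6217, 3587, 24747]
Scenario A total after 4 periods: 39875
Scenario B projection —
After projecting period 1:
Births: 7300 * 0.433 = 3161, 21000 * 0.093 = 1953 → total 5114
20–39: 19700 * 0.956 = 18833
40–59: 7300 * 0.943 = 6884
60–79: 21000 * 0.939 = 19719
80+: 7800 * 0.95 + 19200 * 0.481 = 7410 + 9235 = 16645
Net migration: 20–39 − 280 → 18553
End of period: [5114, 18553, 6884, 19719, 16645]
After projecting period 2:
Births: 18553 * 0.433 = 8033, 6884 * 0.093 = 640 → total 8673
20–39: 5114 * 0.956 = 4889
40–59: 18553 * 0.943 = 17495
60–79: 6884 * 0.939 = 6464
80+: 19719 * 0.95 + 16645 * 0.481 = 18733 + 8006 = 26739
Net migration: 20–39 − 280 → 4609
End of period: [8673, 4609, 17495, 6464, 26739]
After projecting period 3:
Births: 4609 * 0.433 = 1996, 17495 * 0.093 = 1627 → total 3623
20–39: 8673 * 0.956 = 8291
40–59: 4609 * 0.943 = 4346
60–79: 17495 * 0.939 = 16428
80+: 6464 * 0.95 + 26739 * 0.481 = 6141 + 12861 = 19002
Net migration: 20–39 − 280 → 8011
End of period: [3623, 8011, 4346, 16428, 19002]
After projecting period 4:
Births: 8011 * 0.433 = 3469, 4346 * 0.093 = 404 → total 3873
20–39: 3623 * 0.956 = 3464
40–59: 8011 * 0.943 = 7554
60–79: 4346 * 0.939 = 4081
80+: 16428 * 0.95 + 19002 * 0.481 = 15607 + 9140 = 24747
Net migration: 20–39 − 280 → 3184
End of period: [3873, 3184, 7554, 4081, 24747]
Scenario B total after 4 periods: 43439
Difference B − A = 43439 − 39875 = 3564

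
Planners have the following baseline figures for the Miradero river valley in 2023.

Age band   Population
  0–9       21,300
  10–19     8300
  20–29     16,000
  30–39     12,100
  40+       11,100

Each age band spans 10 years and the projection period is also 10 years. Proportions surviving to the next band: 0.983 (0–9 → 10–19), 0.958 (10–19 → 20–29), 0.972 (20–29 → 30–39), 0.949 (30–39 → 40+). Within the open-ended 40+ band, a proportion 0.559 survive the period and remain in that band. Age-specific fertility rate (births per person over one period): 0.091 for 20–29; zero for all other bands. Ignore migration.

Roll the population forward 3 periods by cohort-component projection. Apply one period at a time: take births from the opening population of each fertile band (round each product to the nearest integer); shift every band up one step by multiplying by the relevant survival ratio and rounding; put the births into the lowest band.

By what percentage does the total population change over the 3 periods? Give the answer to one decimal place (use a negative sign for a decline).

-35.3

Period 1.
Births: 16000 × 0.091 = 1456
10–19: 21300 × 0.983 = 20938
20–29: 8300 × 0.958 = 7951
30–39: 16000 × 0.972 = 15552
40+: 12100 × 0.949 + 11100 × 0.559 = 11483 + 6205 = 17688
End of period: [1456, 20938, 7951, 15552, 17688]
Period 2.
Births: 7951 × 0.091 = 724
10–19: 1456 × 0.983 = 1431
20–29: 20938 × 0.958 = 20059
30–39: 7951 × 0.972 = 7728
40+: 15552 × 0.949 + 17688 × 0.559 = 14759 + 9888 = 24647
End of period: [724, 1431, 20059, 7728, 24647]
Period 3.
Births: 20059 × 0.091 = 1825
10–19: 724 × 0.983 = 712
20–29: 1431 × 0.958 = 1371
30–39: 20059 × 0.972 = 19497
40+: 7728 × 0.949 + 24647 × 0.559 = 7334 + 13778 = 21112
End of period: [1825, 712, 1371, 19497, 21112]
Total: 68800 → 44517; change = -24283; percentage change = -35.3%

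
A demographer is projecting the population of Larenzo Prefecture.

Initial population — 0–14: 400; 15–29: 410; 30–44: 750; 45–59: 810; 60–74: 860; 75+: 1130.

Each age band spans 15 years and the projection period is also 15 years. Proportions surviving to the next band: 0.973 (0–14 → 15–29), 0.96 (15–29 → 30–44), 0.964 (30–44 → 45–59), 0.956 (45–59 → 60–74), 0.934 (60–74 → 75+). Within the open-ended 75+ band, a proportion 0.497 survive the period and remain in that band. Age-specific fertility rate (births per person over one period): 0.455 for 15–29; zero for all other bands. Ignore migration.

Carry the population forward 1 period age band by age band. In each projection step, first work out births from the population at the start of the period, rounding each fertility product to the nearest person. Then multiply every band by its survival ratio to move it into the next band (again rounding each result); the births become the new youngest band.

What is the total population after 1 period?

3832

Period 1:
Births: 410 × 0.455 = 187
15–29: 400 × 0.973 = 389
30–44: 410 × 0.96 = 394
45–59: 750 × 0.964 = 723
60–74: 810 × 0.956 = 774
75+: 860 × 0.934 + 1130 × 0.497 = 803 + 562 = 1365
Giving 187 / 389 / 394 / 723 / 774 / 1365.
Total after period 1: 187 + 389 + 394 + 723 + 774 + 1365 = 3832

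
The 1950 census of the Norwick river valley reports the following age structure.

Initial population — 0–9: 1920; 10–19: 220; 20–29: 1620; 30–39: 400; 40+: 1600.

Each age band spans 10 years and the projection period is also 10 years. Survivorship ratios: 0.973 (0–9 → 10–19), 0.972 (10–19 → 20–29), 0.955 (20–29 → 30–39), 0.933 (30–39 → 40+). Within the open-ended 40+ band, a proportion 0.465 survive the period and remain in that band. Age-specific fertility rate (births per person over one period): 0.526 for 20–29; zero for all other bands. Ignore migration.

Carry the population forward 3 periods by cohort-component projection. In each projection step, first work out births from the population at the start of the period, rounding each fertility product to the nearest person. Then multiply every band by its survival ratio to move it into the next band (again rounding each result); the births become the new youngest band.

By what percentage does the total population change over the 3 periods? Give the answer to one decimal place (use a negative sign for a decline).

-18.3

Call the bands 1 to 5, youngest first.
— Period 1 —
Births: 1620 * 0.526 = 852
Band 2: 1920 * 0.973 = 1868
Band 3: 220 * 0.972 = 214
Band 4: 1620 * 0.955 = 1547
Band 5: 400 * 0.933 + 1600 * 0.465 = 373 + 744 = 1117
Giving 852 / 1868 / 214 / 1547 / 1117.
— Period 2 —
Births: 214 * 0.526 = 113
Band 2: 852 * 0.973 = 829
Band 3: 1868 * 0.972 = 1816
Band 4: 214 * 0.955 = 204
Band 5: 1547 * 0.933 + 1117 * 0.465 = 1443 + 519 = 1962
Giving 113 / 829 / 1816 / 204 / 1962.
— Period 3 —
Births: 1816 * 0.526 = 955
Band 2: 113 * 0.973 = 110
Band 3: 829 * 0.972 = 806
Band 4: 1816 * 0.955 = 1734
Band 5: 204 * 0.933 + 1962 * 0.465 = 190 + 912 = 1102
Giving 955 / 110 / 806 / 1734 / 1102.
Total: 5760 → 4707; change = -1053; percentage change = -18.3%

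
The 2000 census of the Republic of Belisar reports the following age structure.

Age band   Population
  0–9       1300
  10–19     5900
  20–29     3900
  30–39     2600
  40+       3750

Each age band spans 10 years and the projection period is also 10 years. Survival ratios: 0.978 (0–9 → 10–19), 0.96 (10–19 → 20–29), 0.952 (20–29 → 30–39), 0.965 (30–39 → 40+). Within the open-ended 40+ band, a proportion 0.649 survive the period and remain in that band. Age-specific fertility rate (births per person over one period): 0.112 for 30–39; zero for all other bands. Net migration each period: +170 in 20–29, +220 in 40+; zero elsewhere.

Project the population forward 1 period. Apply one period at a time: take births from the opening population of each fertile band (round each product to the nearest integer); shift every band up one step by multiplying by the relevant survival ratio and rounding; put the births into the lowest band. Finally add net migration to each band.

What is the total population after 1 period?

16272

Numbering the groups 1..5 from youngest to oldest:
After projecting period 1:
Births: 2600 * 0.112 = 291
Group 2: 1300 * 0.978 = 1271
Group 3: 5900 * 0.96 = 5664
Group 4: 3900 * 0.952 = 3713
Group 5: 2600 * 0.965 + 3750 * 0.649 = 2509 + 2434 = 4943
Net migration: Group 3 + 170 → 5834; Group 5 + 220 → 5163
Population now: 0–9=291, 10–19=1271, 20–29=5834, 30–39=3713, 40+=5163
Total after period 1: 291 + 1271 + 5834 + 3713 + 5163 = 16272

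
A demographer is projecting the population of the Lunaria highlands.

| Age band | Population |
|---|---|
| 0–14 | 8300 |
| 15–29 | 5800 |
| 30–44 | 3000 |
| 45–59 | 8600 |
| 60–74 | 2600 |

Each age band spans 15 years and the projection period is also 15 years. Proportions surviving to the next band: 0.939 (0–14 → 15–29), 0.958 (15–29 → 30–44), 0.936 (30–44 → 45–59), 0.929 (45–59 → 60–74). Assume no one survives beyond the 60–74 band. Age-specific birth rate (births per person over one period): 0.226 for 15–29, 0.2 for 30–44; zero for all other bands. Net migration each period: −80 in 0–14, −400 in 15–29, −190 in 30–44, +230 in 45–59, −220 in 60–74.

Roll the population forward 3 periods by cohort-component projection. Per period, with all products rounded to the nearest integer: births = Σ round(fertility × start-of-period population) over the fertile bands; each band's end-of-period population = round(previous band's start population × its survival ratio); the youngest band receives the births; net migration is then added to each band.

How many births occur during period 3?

1677

After projecting period 1:
Births: 5800 × 0.226 = 1311 ; 3000 × 0.2 = 600 → 1911
15–29: 8300 × 0.939 = 7794
30–44: 5800 × 0.958 = 5556
45–59: 3000 × 0.936 = 2808
60–74: 8600 × 0.929 = 7989
Net migration: 0–14 − 80 → 1831; 15–29 − 400 → 7394; 30–44 − 190 → 5366; 45–59 + 230 → 3038; 60–74 − 220 → 7769
→ [1831, 7394, 5366, 3038, 7769]
After projecting period 2:
Births: 7394 × 0.226 = 1671 ; 5366 × 0.2 = 1073 → 2744
15–29: 1831 × 0.939 = 1719
30–44: 7394 × 0.958 = 7083
45–59: 5366 × 0.936 = 5023
60–74: 3038 × 0.929 = 2822
Net migration: 0–14 − 80 → 2664; 15–29 − 400 → 1319; 30–44 − 190 → 6893; 45–59 + 230 → 5253; 60–74 − 220 → 2602
→ [2664, 1319, 6893, 5253, 2602]
After projecting period 3:
Births: 1319 × 0.226 = 298 ; 6893 × 0.2 = 1379 → 1677
15–29: 2664 × 0.939 = 2501
30–44: 1319 × 0.958 = 1264
45–59: 6893 × 0.936 = 6452
60–74: 5253 × 0.929 = 4880
Net migration: 0–14 − 80 → 1597; 15–29 − 400 → 2101; 30–44 − 190 → 1074; 45–59 + 230 → 6682; 60–74 − 220 → 4660
→ [1597, 2101, 1074, 6682, 4660]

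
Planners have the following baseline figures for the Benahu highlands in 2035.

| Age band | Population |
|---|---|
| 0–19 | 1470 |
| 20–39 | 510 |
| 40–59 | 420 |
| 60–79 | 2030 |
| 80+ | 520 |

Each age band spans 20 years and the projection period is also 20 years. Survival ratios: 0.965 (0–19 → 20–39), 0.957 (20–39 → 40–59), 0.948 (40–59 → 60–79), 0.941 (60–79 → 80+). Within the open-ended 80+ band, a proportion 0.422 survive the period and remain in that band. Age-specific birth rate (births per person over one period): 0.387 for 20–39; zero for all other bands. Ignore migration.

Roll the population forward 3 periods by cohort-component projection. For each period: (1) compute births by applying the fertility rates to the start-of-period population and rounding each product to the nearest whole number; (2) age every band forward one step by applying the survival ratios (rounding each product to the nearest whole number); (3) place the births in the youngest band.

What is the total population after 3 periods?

After projecting period 1:
Births: 510 × 0.387 = 197
20–39: 1470 × 0.965 = 1419
40–59: 510 × 0.957 = 488
60–79: 420 × 0.948 = 398
80+: 2030 × 0.941 + 520 × 0.422 = 1910 + 219 = 2129
Population now: 0–19=197, 20–39=1419, 40–59=488, 60–79=398, 80+=2129
After projecting period 2:
Births: 1419 × 0.387 = 549
20–39: 197 × 0.965 = 190
40–59: 1419 × 0.957 = 1358
60–79: 488 × 0.948 = 463
80+: 398 × 0.941 + 2129 × 0.422 = 375 + 898 = 1273
Population now: 0–19=549, 20–39=190, 40–59=1358, 60–79=463, 80+=1273
After projecting period 3:
Births: 190 × 0.387 = 74
20–39: 549 × 0.965 = 530
40–59: 190 × 0.957 = 182
60–79: 1358 × 0.948 = 1287
80+: 463 × 0.941 + 1273 × 0.422 = 436 + 537 = 973
Population now: 0–19=74, 20–39=530, 40–59=182, 60–79=1287, 80+=973
Total after period 3: 74 + 530 + 182 + 1287 + 973 = 3046

3046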